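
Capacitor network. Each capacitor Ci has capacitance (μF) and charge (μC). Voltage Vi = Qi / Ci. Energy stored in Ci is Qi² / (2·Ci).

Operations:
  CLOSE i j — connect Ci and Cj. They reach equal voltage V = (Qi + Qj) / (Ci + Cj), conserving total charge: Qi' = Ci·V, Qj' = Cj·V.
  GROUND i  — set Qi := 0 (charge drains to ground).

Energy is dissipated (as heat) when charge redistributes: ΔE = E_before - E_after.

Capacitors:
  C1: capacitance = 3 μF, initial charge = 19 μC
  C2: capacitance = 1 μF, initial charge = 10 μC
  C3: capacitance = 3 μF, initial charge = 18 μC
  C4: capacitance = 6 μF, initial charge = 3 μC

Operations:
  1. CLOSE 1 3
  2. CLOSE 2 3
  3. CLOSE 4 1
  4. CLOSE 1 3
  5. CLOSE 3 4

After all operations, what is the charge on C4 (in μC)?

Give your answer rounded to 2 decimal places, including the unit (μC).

Initial: C1(3μF, Q=19μC, V=6.33V), C2(1μF, Q=10μC, V=10.00V), C3(3μF, Q=18μC, V=6.00V), C4(6μF, Q=3μC, V=0.50V)
Op 1: CLOSE 1-3: Q_total=37.00, C_total=6.00, V=6.17; Q1=18.50, Q3=18.50; dissipated=0.083
Op 2: CLOSE 2-3: Q_total=28.50, C_total=4.00, V=7.12; Q2=7.12, Q3=21.38; dissipated=5.510
Op 3: CLOSE 4-1: Q_total=21.50, C_total=9.00, V=2.39; Q4=14.33, Q1=7.17; dissipated=32.111
Op 4: CLOSE 1-3: Q_total=28.54, C_total=6.00, V=4.76; Q1=14.27, Q3=14.27; dissipated=16.823
Op 5: CLOSE 3-4: Q_total=28.60, C_total=9.00, V=3.18; Q3=9.53, Q4=19.07; dissipated=5.608
Final charges: Q1=14.27, Q2=7.12, Q3=9.53, Q4=19.07

Answer: 19.07 μC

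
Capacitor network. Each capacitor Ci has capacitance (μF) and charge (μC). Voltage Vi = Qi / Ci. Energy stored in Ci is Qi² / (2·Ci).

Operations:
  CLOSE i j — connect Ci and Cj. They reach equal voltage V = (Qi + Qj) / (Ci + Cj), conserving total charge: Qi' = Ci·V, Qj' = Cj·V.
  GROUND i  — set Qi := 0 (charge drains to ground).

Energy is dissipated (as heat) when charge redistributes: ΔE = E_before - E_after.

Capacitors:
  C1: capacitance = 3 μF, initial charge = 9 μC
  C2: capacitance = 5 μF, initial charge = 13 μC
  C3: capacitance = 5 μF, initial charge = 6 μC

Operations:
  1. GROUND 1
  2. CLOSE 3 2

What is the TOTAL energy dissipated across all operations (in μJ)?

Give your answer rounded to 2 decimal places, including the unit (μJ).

Answer: 15.95 μJ

Derivation:
Initial: C1(3μF, Q=9μC, V=3.00V), C2(5μF, Q=13μC, V=2.60V), C3(5μF, Q=6μC, V=1.20V)
Op 1: GROUND 1: Q1=0; energy lost=13.500
Op 2: CLOSE 3-2: Q_total=19.00, C_total=10.00, V=1.90; Q3=9.50, Q2=9.50; dissipated=2.450
Total dissipated: 15.950 μJ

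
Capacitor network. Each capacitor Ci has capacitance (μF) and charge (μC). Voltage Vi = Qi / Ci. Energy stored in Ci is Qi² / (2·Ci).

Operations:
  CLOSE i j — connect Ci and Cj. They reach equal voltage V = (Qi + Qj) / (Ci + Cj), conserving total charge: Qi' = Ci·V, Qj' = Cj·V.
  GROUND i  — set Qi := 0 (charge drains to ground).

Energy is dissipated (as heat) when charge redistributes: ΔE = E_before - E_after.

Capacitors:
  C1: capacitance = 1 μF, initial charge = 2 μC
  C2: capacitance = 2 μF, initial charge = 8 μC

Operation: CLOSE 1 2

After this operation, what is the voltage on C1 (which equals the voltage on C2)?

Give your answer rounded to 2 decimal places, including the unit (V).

Answer: 3.33 V

Derivation:
Initial: C1(1μF, Q=2μC, V=2.00V), C2(2μF, Q=8μC, V=4.00V)
Op 1: CLOSE 1-2: Q_total=10.00, C_total=3.00, V=3.33; Q1=3.33, Q2=6.67; dissipated=1.333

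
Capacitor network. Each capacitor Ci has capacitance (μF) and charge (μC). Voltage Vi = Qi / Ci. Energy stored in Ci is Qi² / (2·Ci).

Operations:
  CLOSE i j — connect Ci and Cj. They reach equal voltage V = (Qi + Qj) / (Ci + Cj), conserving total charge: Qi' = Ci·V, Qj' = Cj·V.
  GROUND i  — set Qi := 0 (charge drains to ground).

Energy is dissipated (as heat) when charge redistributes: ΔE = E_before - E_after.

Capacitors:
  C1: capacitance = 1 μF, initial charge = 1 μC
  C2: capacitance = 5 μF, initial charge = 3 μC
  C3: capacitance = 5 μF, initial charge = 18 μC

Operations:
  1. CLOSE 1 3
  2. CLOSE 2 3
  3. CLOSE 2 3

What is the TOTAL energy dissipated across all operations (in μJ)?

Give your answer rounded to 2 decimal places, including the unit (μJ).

Answer: 11.05 μJ

Derivation:
Initial: C1(1μF, Q=1μC, V=1.00V), C2(5μF, Q=3μC, V=0.60V), C3(5μF, Q=18μC, V=3.60V)
Op 1: CLOSE 1-3: Q_total=19.00, C_total=6.00, V=3.17; Q1=3.17, Q3=15.83; dissipated=2.817
Op 2: CLOSE 2-3: Q_total=18.83, C_total=10.00, V=1.88; Q2=9.42, Q3=9.42; dissipated=8.235
Op 3: CLOSE 2-3: Q_total=18.83, C_total=10.00, V=1.88; Q2=9.42, Q3=9.42; dissipated=0.000
Total dissipated: 11.051 μJ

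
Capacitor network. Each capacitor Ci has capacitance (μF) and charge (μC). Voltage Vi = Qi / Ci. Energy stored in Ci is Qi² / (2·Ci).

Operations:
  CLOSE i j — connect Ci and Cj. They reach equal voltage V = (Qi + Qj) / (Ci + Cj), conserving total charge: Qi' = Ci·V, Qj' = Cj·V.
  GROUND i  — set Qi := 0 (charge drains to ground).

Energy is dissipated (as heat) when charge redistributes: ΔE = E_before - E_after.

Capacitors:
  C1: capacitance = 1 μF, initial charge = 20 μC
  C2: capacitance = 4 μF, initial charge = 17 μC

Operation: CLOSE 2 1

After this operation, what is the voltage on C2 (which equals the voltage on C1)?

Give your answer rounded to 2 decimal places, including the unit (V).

Initial: C1(1μF, Q=20μC, V=20.00V), C2(4μF, Q=17μC, V=4.25V)
Op 1: CLOSE 2-1: Q_total=37.00, C_total=5.00, V=7.40; Q2=29.60, Q1=7.40; dissipated=99.225

Answer: 7.40 V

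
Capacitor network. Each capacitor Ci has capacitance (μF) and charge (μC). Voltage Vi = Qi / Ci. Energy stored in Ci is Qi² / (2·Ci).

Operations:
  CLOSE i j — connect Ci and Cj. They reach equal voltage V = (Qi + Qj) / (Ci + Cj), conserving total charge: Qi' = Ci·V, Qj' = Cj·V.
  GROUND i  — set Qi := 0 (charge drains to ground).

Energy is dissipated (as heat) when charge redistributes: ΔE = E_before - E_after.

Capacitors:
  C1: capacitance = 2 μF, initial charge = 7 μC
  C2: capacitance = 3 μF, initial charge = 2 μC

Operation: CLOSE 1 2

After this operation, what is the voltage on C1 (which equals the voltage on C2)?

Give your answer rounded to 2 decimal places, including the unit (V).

Answer: 1.80 V

Derivation:
Initial: C1(2μF, Q=7μC, V=3.50V), C2(3μF, Q=2μC, V=0.67V)
Op 1: CLOSE 1-2: Q_total=9.00, C_total=5.00, V=1.80; Q1=3.60, Q2=5.40; dissipated=4.817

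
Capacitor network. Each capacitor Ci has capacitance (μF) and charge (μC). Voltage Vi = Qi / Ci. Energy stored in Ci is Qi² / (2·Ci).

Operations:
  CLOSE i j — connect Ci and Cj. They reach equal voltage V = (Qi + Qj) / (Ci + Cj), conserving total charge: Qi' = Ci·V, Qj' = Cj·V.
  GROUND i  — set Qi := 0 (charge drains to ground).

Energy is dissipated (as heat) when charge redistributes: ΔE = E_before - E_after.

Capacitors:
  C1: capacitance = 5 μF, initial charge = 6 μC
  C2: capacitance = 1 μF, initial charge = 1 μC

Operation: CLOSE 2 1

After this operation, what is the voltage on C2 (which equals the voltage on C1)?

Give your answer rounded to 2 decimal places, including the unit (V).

Initial: C1(5μF, Q=6μC, V=1.20V), C2(1μF, Q=1μC, V=1.00V)
Op 1: CLOSE 2-1: Q_total=7.00, C_total=6.00, V=1.17; Q2=1.17, Q1=5.83; dissipated=0.017

Answer: 1.17 V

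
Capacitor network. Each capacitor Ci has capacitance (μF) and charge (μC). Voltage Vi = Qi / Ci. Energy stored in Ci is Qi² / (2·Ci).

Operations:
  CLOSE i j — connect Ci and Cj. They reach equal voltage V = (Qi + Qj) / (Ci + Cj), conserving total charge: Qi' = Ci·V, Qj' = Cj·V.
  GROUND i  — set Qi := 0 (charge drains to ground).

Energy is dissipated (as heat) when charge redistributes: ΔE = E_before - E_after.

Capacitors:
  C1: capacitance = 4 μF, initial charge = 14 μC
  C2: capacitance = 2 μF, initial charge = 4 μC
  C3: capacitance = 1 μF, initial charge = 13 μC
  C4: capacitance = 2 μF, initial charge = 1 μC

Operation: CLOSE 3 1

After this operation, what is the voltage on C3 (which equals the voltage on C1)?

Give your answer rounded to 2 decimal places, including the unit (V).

Initial: C1(4μF, Q=14μC, V=3.50V), C2(2μF, Q=4μC, V=2.00V), C3(1μF, Q=13μC, V=13.00V), C4(2μF, Q=1μC, V=0.50V)
Op 1: CLOSE 3-1: Q_total=27.00, C_total=5.00, V=5.40; Q3=5.40, Q1=21.60; dissipated=36.100

Answer: 5.40 V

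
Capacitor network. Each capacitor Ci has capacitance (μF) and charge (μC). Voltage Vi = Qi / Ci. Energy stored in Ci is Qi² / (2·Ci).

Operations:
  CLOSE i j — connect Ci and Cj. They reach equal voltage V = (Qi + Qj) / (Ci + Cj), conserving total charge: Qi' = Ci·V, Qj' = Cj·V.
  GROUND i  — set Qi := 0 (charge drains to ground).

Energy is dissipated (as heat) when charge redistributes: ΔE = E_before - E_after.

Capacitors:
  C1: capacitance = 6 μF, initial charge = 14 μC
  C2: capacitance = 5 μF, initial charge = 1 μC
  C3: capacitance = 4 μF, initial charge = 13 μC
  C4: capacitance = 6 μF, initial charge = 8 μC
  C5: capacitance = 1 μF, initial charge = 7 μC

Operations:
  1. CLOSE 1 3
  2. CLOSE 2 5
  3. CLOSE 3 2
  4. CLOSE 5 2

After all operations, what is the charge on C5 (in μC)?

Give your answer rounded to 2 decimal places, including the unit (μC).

Initial: C1(6μF, Q=14μC, V=2.33V), C2(5μF, Q=1μC, V=0.20V), C3(4μF, Q=13μC, V=3.25V), C4(6μF, Q=8μC, V=1.33V), C5(1μF, Q=7μC, V=7.00V)
Op 1: CLOSE 1-3: Q_total=27.00, C_total=10.00, V=2.70; Q1=16.20, Q3=10.80; dissipated=1.008
Op 2: CLOSE 2-5: Q_total=8.00, C_total=6.00, V=1.33; Q2=6.67, Q5=1.33; dissipated=19.267
Op 3: CLOSE 3-2: Q_total=17.47, C_total=9.00, V=1.94; Q3=7.76, Q2=9.70; dissipated=2.075
Op 4: CLOSE 5-2: Q_total=11.04, C_total=6.00, V=1.84; Q5=1.84, Q2=9.20; dissipated=0.154
Final charges: Q1=16.20, Q2=9.20, Q3=7.76, Q4=8.00, Q5=1.84

Answer: 1.84 μC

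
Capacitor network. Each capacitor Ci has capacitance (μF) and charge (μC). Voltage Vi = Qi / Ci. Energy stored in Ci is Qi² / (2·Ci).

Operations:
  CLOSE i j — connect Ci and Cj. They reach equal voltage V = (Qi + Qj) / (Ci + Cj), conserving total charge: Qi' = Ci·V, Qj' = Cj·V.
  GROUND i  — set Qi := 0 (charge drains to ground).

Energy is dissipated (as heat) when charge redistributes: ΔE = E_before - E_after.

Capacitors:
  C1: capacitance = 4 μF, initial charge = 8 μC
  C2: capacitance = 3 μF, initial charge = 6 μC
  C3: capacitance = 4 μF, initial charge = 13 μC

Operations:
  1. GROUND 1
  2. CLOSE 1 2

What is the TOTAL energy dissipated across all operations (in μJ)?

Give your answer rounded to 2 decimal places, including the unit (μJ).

Initial: C1(4μF, Q=8μC, V=2.00V), C2(3μF, Q=6μC, V=2.00V), C3(4μF, Q=13μC, V=3.25V)
Op 1: GROUND 1: Q1=0; energy lost=8.000
Op 2: CLOSE 1-2: Q_total=6.00, C_total=7.00, V=0.86; Q1=3.43, Q2=2.57; dissipated=3.429
Total dissipated: 11.429 μJ

Answer: 11.43 μJ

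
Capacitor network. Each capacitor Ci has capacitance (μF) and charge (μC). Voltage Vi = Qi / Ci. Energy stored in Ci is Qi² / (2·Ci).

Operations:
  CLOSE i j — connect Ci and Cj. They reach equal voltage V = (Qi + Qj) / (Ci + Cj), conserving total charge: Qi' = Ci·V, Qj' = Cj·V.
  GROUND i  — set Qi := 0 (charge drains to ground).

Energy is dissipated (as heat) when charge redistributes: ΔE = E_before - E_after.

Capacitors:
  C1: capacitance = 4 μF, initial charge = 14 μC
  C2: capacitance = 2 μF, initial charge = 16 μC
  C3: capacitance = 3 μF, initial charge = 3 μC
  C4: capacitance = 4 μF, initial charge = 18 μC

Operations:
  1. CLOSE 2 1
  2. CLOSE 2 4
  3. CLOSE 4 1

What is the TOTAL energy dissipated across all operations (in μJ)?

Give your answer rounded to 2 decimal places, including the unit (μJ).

Answer: 13.78 μJ

Derivation:
Initial: C1(4μF, Q=14μC, V=3.50V), C2(2μF, Q=16μC, V=8.00V), C3(3μF, Q=3μC, V=1.00V), C4(4μF, Q=18μC, V=4.50V)
Op 1: CLOSE 2-1: Q_total=30.00, C_total=6.00, V=5.00; Q2=10.00, Q1=20.00; dissipated=13.500
Op 2: CLOSE 2-4: Q_total=28.00, C_total=6.00, V=4.67; Q2=9.33, Q4=18.67; dissipated=0.167
Op 3: CLOSE 4-1: Q_total=38.67, C_total=8.00, V=4.83; Q4=19.33, Q1=19.33; dissipated=0.111
Total dissipated: 13.778 μJ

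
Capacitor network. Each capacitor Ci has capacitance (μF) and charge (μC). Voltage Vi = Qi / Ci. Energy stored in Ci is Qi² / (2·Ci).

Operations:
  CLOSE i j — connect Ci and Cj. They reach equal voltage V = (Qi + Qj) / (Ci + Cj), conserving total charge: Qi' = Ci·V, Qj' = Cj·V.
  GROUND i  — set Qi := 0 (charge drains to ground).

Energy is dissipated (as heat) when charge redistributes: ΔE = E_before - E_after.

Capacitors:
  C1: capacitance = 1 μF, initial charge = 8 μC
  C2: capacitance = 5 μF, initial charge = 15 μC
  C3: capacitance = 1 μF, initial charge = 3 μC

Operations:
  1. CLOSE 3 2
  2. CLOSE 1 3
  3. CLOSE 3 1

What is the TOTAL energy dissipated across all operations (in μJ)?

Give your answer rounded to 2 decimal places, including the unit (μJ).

Answer: 6.25 μJ

Derivation:
Initial: C1(1μF, Q=8μC, V=8.00V), C2(5μF, Q=15μC, V=3.00V), C3(1μF, Q=3μC, V=3.00V)
Op 1: CLOSE 3-2: Q_total=18.00, C_total=6.00, V=3.00; Q3=3.00, Q2=15.00; dissipated=0.000
Op 2: CLOSE 1-3: Q_total=11.00, C_total=2.00, V=5.50; Q1=5.50, Q3=5.50; dissipated=6.250
Op 3: CLOSE 3-1: Q_total=11.00, C_total=2.00, V=5.50; Q3=5.50, Q1=5.50; dissipated=0.000
Total dissipated: 6.250 μJ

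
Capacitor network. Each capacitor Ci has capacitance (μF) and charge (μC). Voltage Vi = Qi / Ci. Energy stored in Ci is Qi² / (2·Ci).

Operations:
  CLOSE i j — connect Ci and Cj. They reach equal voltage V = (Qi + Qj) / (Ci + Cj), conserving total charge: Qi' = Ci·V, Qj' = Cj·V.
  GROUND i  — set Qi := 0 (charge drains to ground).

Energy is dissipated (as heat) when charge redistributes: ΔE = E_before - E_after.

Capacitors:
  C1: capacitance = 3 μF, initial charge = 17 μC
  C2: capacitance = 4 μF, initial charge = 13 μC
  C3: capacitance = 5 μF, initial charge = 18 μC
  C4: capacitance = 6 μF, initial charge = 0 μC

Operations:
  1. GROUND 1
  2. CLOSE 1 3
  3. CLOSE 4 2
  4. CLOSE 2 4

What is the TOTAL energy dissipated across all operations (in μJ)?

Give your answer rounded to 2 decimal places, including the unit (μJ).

Answer: 72.99 μJ

Derivation:
Initial: C1(3μF, Q=17μC, V=5.67V), C2(4μF, Q=13μC, V=3.25V), C3(5μF, Q=18μC, V=3.60V), C4(6μF, Q=0μC, V=0.00V)
Op 1: GROUND 1: Q1=0; energy lost=48.167
Op 2: CLOSE 1-3: Q_total=18.00, C_total=8.00, V=2.25; Q1=6.75, Q3=11.25; dissipated=12.150
Op 3: CLOSE 4-2: Q_total=13.00, C_total=10.00, V=1.30; Q4=7.80, Q2=5.20; dissipated=12.675
Op 4: CLOSE 2-4: Q_total=13.00, C_total=10.00, V=1.30; Q2=5.20, Q4=7.80; dissipated=0.000
Total dissipated: 72.992 μJ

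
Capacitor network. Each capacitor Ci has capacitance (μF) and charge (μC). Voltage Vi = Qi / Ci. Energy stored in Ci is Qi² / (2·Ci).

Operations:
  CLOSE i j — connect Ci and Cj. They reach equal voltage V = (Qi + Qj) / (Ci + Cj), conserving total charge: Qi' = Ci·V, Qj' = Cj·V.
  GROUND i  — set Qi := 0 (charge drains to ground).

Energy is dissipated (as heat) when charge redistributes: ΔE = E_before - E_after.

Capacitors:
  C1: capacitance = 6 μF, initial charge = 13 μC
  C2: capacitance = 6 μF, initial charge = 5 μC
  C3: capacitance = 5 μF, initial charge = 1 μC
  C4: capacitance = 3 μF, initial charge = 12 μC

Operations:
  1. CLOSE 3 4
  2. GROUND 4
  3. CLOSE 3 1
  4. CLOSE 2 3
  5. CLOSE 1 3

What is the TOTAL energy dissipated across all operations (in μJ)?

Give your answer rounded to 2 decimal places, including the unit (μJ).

Answer: 19.99 μJ

Derivation:
Initial: C1(6μF, Q=13μC, V=2.17V), C2(6μF, Q=5μC, V=0.83V), C3(5μF, Q=1μC, V=0.20V), C4(3μF, Q=12μC, V=4.00V)
Op 1: CLOSE 3-4: Q_total=13.00, C_total=8.00, V=1.62; Q3=8.12, Q4=4.88; dissipated=13.537
Op 2: GROUND 4: Q4=0; energy lost=3.961
Op 3: CLOSE 3-1: Q_total=21.12, C_total=11.00, V=1.92; Q3=9.60, Q1=11.52; dissipated=0.400
Op 4: CLOSE 2-3: Q_total=14.60, C_total=11.00, V=1.33; Q2=7.96, Q3=6.64; dissipated=1.612
Op 5: CLOSE 1-3: Q_total=18.16, C_total=11.00, V=1.65; Q1=9.91, Q3=8.25; dissipated=0.479
Total dissipated: 19.990 μJ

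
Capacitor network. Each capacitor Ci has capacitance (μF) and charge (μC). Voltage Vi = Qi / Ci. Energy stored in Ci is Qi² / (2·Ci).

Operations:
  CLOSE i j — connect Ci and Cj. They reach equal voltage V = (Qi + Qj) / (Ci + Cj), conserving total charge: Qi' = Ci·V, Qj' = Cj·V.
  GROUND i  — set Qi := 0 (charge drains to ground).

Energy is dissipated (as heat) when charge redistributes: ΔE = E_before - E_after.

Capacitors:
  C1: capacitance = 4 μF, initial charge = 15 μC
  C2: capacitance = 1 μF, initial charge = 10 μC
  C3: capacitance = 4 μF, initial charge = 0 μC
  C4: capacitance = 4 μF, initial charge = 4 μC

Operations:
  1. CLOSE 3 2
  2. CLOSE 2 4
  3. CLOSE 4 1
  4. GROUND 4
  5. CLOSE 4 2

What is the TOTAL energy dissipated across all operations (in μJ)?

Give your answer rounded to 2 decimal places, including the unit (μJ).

Answer: 59.73 μJ

Derivation:
Initial: C1(4μF, Q=15μC, V=3.75V), C2(1μF, Q=10μC, V=10.00V), C3(4μF, Q=0μC, V=0.00V), C4(4μF, Q=4μC, V=1.00V)
Op 1: CLOSE 3-2: Q_total=10.00, C_total=5.00, V=2.00; Q3=8.00, Q2=2.00; dissipated=40.000
Op 2: CLOSE 2-4: Q_total=6.00, C_total=5.00, V=1.20; Q2=1.20, Q4=4.80; dissipated=0.400
Op 3: CLOSE 4-1: Q_total=19.80, C_total=8.00, V=2.48; Q4=9.90, Q1=9.90; dissipated=6.503
Op 4: GROUND 4: Q4=0; energy lost=12.251
Op 5: CLOSE 4-2: Q_total=1.20, C_total=5.00, V=0.24; Q4=0.96, Q2=0.24; dissipated=0.576
Total dissipated: 59.730 μJ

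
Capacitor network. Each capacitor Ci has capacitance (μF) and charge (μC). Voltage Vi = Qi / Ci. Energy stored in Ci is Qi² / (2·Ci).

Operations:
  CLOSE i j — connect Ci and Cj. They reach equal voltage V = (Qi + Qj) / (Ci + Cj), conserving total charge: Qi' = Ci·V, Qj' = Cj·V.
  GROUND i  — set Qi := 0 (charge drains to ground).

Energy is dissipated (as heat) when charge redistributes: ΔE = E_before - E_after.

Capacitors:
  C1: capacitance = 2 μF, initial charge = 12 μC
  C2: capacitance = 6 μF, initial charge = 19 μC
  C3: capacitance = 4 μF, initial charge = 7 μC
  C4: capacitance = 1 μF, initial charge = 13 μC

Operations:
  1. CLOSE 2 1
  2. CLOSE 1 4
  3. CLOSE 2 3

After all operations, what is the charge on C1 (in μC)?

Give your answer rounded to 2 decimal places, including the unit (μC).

Initial: C1(2μF, Q=12μC, V=6.00V), C2(6μF, Q=19μC, V=3.17V), C3(4μF, Q=7μC, V=1.75V), C4(1μF, Q=13μC, V=13.00V)
Op 1: CLOSE 2-1: Q_total=31.00, C_total=8.00, V=3.88; Q2=23.25, Q1=7.75; dissipated=6.021
Op 2: CLOSE 1-4: Q_total=20.75, C_total=3.00, V=6.92; Q1=13.83, Q4=6.92; dissipated=27.755
Op 3: CLOSE 2-3: Q_total=30.25, C_total=10.00, V=3.02; Q2=18.15, Q3=12.10; dissipated=5.419
Final charges: Q1=13.83, Q2=18.15, Q3=12.10, Q4=6.92

Answer: 13.83 μC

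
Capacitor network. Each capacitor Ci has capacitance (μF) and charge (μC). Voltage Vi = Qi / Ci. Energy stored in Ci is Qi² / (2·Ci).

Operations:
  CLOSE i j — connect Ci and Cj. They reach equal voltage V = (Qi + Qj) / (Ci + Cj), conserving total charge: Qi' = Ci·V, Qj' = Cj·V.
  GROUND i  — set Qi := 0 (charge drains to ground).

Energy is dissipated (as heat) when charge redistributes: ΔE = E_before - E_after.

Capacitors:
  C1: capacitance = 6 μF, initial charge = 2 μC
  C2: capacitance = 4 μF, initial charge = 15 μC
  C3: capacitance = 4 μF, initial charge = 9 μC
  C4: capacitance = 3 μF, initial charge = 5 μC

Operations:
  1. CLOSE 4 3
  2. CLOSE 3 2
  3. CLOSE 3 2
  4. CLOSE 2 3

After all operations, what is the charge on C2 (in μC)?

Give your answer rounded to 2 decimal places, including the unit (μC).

Initial: C1(6μF, Q=2μC, V=0.33V), C2(4μF, Q=15μC, V=3.75V), C3(4μF, Q=9μC, V=2.25V), C4(3μF, Q=5μC, V=1.67V)
Op 1: CLOSE 4-3: Q_total=14.00, C_total=7.00, V=2.00; Q4=6.00, Q3=8.00; dissipated=0.292
Op 2: CLOSE 3-2: Q_total=23.00, C_total=8.00, V=2.88; Q3=11.50, Q2=11.50; dissipated=3.062
Op 3: CLOSE 3-2: Q_total=23.00, C_total=8.00, V=2.88; Q3=11.50, Q2=11.50; dissipated=0.000
Op 4: CLOSE 2-3: Q_total=23.00, C_total=8.00, V=2.88; Q2=11.50, Q3=11.50; dissipated=0.000
Final charges: Q1=2.00, Q2=11.50, Q3=11.50, Q4=6.00

Answer: 11.50 μC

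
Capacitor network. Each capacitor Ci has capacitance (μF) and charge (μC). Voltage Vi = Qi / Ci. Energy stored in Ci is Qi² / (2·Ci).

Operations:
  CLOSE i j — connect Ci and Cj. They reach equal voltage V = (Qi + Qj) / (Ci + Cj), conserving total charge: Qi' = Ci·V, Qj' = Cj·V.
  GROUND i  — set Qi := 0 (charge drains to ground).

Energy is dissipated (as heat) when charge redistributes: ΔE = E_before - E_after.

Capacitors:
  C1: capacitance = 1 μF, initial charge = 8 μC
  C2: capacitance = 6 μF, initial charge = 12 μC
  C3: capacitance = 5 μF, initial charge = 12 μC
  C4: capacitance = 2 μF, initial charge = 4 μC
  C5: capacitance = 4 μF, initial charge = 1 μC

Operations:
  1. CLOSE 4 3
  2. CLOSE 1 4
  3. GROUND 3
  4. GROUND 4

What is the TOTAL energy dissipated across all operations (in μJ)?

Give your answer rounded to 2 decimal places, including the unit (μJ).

Answer: 41.62 μJ

Derivation:
Initial: C1(1μF, Q=8μC, V=8.00V), C2(6μF, Q=12μC, V=2.00V), C3(5μF, Q=12μC, V=2.40V), C4(2μF, Q=4μC, V=2.00V), C5(4μF, Q=1μC, V=0.25V)
Op 1: CLOSE 4-3: Q_total=16.00, C_total=7.00, V=2.29; Q4=4.57, Q3=11.43; dissipated=0.114
Op 2: CLOSE 1-4: Q_total=12.57, C_total=3.00, V=4.19; Q1=4.19, Q4=8.38; dissipated=10.884
Op 3: GROUND 3: Q3=0; energy lost=13.061
Op 4: GROUND 4: Q4=0; energy lost=17.560
Total dissipated: 41.620 μJ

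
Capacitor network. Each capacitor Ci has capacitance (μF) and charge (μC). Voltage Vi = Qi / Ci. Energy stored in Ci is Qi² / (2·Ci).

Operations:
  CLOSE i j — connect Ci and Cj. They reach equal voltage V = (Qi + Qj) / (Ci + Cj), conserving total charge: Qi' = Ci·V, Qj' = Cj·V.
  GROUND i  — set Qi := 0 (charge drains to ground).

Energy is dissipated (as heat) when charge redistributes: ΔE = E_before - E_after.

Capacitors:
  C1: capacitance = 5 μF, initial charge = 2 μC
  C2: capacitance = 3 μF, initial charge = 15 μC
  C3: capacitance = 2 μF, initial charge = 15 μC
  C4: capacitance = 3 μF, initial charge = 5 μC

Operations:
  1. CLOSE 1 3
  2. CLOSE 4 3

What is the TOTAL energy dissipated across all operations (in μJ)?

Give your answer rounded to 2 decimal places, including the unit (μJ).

Initial: C1(5μF, Q=2μC, V=0.40V), C2(3μF, Q=15μC, V=5.00V), C3(2μF, Q=15μC, V=7.50V), C4(3μF, Q=5μC, V=1.67V)
Op 1: CLOSE 1-3: Q_total=17.00, C_total=7.00, V=2.43; Q1=12.14, Q3=4.86; dissipated=36.007
Op 2: CLOSE 4-3: Q_total=9.86, C_total=5.00, V=1.97; Q4=5.91, Q3=3.94; dissipated=0.348
Total dissipated: 36.355 μJ

Answer: 36.36 μJ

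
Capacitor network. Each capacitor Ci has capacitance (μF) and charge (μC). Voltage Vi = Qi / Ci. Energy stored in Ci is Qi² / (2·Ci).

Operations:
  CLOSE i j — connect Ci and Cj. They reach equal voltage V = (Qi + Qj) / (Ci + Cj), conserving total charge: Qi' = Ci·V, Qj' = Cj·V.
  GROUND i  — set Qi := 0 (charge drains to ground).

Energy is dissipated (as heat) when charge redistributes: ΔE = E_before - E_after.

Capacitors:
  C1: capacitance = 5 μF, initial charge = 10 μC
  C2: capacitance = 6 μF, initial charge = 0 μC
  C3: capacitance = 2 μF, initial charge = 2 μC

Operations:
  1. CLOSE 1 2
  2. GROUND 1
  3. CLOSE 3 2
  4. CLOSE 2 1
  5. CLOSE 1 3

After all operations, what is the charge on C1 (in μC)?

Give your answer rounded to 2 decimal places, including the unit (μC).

Initial: C1(5μF, Q=10μC, V=2.00V), C2(6μF, Q=0μC, V=0.00V), C3(2μF, Q=2μC, V=1.00V)
Op 1: CLOSE 1-2: Q_total=10.00, C_total=11.00, V=0.91; Q1=4.55, Q2=5.45; dissipated=5.455
Op 2: GROUND 1: Q1=0; energy lost=2.066
Op 3: CLOSE 3-2: Q_total=7.45, C_total=8.00, V=0.93; Q3=1.86, Q2=5.59; dissipated=0.006
Op 4: CLOSE 2-1: Q_total=5.59, C_total=11.00, V=0.51; Q2=3.05, Q1=2.54; dissipated=1.184
Op 5: CLOSE 1-3: Q_total=4.40, C_total=7.00, V=0.63; Q1=3.15, Q3=1.26; dissipated=0.128
Final charges: Q1=3.15, Q2=3.05, Q3=1.26

Answer: 3.15 μC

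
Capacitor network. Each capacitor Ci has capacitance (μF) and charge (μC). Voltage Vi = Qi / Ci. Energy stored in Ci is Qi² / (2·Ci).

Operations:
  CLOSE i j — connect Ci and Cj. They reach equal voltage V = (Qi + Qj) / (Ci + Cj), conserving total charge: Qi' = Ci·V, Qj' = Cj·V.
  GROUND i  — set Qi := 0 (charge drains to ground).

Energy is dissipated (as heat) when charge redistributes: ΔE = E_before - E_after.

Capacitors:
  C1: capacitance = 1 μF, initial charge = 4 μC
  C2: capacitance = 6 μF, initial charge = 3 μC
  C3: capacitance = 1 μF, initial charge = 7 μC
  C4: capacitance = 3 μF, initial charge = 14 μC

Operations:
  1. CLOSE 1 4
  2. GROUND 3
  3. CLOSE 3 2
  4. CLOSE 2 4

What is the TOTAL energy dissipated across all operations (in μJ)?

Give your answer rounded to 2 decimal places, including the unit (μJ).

Initial: C1(1μF, Q=4μC, V=4.00V), C2(6μF, Q=3μC, V=0.50V), C3(1μF, Q=7μC, V=7.00V), C4(3μF, Q=14μC, V=4.67V)
Op 1: CLOSE 1-4: Q_total=18.00, C_total=4.00, V=4.50; Q1=4.50, Q4=13.50; dissipated=0.167
Op 2: GROUND 3: Q3=0; energy lost=24.500
Op 3: CLOSE 3-2: Q_total=3.00, C_total=7.00, V=0.43; Q3=0.43, Q2=2.57; dissipated=0.107
Op 4: CLOSE 2-4: Q_total=16.07, C_total=9.00, V=1.79; Q2=10.71, Q4=5.36; dissipated=16.577
Total dissipated: 41.350 μJ

Answer: 41.35 μJ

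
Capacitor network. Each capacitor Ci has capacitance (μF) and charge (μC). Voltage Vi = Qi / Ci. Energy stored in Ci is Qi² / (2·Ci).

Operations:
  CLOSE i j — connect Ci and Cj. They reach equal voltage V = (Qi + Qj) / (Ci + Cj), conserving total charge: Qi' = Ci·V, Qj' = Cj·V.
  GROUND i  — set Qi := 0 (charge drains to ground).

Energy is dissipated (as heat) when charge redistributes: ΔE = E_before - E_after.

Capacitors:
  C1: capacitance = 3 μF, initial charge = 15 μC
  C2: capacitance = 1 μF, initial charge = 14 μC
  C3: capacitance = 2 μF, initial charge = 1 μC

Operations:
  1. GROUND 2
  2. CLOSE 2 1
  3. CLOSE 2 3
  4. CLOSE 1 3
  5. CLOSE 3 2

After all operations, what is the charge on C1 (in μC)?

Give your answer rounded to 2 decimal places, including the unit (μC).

Answer: 8.65 μC

Derivation:
Initial: C1(3μF, Q=15μC, V=5.00V), C2(1μF, Q=14μC, V=14.00V), C3(2μF, Q=1μC, V=0.50V)
Op 1: GROUND 2: Q2=0; energy lost=98.000
Op 2: CLOSE 2-1: Q_total=15.00, C_total=4.00, V=3.75; Q2=3.75, Q1=11.25; dissipated=9.375
Op 3: CLOSE 2-3: Q_total=4.75, C_total=3.00, V=1.58; Q2=1.58, Q3=3.17; dissipated=3.521
Op 4: CLOSE 1-3: Q_total=14.42, C_total=5.00, V=2.88; Q1=8.65, Q3=5.77; dissipated=2.817
Op 5: CLOSE 3-2: Q_total=7.35, C_total=3.00, V=2.45; Q3=4.90, Q2=2.45; dissipated=0.563
Final charges: Q1=8.65, Q2=2.45, Q3=4.90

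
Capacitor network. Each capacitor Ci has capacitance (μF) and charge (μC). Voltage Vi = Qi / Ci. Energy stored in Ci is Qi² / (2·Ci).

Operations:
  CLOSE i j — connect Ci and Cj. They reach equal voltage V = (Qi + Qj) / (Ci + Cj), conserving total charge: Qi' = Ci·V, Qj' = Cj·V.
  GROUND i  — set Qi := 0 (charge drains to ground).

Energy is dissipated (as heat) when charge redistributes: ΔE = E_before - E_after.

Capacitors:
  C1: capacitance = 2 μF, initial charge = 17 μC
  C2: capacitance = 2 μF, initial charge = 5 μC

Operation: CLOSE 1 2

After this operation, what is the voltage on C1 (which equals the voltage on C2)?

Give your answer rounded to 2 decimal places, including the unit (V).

Initial: C1(2μF, Q=17μC, V=8.50V), C2(2μF, Q=5μC, V=2.50V)
Op 1: CLOSE 1-2: Q_total=22.00, C_total=4.00, V=5.50; Q1=11.00, Q2=11.00; dissipated=18.000

Answer: 5.50 V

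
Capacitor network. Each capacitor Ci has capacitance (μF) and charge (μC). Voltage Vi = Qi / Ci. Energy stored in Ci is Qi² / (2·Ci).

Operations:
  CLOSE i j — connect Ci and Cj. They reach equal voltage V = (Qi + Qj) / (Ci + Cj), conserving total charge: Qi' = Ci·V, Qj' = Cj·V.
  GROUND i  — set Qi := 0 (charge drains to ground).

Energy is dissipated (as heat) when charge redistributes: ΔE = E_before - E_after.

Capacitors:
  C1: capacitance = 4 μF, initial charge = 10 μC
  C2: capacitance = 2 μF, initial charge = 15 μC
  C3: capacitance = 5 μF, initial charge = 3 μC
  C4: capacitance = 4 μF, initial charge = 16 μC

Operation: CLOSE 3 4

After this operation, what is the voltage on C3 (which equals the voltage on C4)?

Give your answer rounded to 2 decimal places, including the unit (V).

Answer: 2.11 V

Derivation:
Initial: C1(4μF, Q=10μC, V=2.50V), C2(2μF, Q=15μC, V=7.50V), C3(5μF, Q=3μC, V=0.60V), C4(4μF, Q=16μC, V=4.00V)
Op 1: CLOSE 3-4: Q_total=19.00, C_total=9.00, V=2.11; Q3=10.56, Q4=8.44; dissipated=12.844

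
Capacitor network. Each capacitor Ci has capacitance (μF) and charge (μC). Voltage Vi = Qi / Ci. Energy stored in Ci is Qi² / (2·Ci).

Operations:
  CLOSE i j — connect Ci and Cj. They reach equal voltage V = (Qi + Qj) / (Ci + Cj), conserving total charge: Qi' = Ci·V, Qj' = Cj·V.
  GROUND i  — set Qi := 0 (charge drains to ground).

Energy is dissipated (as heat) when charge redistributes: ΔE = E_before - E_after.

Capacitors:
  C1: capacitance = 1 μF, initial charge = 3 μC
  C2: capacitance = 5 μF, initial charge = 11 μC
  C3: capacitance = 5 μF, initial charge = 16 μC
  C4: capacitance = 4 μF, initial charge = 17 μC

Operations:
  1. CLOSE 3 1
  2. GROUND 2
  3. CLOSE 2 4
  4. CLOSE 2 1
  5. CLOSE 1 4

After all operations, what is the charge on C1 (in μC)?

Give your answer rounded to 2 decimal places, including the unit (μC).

Answer: 1.93 μC

Derivation:
Initial: C1(1μF, Q=3μC, V=3.00V), C2(5μF, Q=11μC, V=2.20V), C3(5μF, Q=16μC, V=3.20V), C4(4μF, Q=17μC, V=4.25V)
Op 1: CLOSE 3-1: Q_total=19.00, C_total=6.00, V=3.17; Q3=15.83, Q1=3.17; dissipated=0.017
Op 2: GROUND 2: Q2=0; energy lost=12.100
Op 3: CLOSE 2-4: Q_total=17.00, C_total=9.00, V=1.89; Q2=9.44, Q4=7.56; dissipated=20.069
Op 4: CLOSE 2-1: Q_total=12.61, C_total=6.00, V=2.10; Q2=10.51, Q1=2.10; dissipated=0.680
Op 5: CLOSE 1-4: Q_total=9.66, C_total=5.00, V=1.93; Q1=1.93, Q4=7.73; dissipated=0.018
Final charges: Q1=1.93, Q2=10.51, Q3=15.83, Q4=7.73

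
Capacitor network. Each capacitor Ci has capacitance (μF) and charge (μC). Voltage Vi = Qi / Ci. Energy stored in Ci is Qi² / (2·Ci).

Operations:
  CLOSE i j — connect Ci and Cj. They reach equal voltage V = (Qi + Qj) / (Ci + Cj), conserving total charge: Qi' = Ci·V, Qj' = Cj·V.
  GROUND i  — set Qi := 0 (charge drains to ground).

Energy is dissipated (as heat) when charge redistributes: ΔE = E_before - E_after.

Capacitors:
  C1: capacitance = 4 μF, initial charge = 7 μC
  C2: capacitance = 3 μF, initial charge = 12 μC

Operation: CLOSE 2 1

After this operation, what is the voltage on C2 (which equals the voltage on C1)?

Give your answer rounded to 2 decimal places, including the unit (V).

Initial: C1(4μF, Q=7μC, V=1.75V), C2(3μF, Q=12μC, V=4.00V)
Op 1: CLOSE 2-1: Q_total=19.00, C_total=7.00, V=2.71; Q2=8.14, Q1=10.86; dissipated=4.339

Answer: 2.71 V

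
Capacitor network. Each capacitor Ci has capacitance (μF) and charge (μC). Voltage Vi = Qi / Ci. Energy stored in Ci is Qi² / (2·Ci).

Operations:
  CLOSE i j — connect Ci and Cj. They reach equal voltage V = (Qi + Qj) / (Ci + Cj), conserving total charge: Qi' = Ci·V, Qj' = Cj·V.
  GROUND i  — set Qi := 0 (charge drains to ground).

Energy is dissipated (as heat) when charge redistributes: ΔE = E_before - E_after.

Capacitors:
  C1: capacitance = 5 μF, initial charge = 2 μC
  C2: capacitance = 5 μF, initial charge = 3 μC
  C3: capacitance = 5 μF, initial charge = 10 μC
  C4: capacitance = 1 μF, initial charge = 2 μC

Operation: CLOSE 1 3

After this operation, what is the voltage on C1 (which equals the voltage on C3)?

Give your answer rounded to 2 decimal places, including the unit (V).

Initial: C1(5μF, Q=2μC, V=0.40V), C2(5μF, Q=3μC, V=0.60V), C3(5μF, Q=10μC, V=2.00V), C4(1μF, Q=2μC, V=2.00V)
Op 1: CLOSE 1-3: Q_total=12.00, C_total=10.00, V=1.20; Q1=6.00, Q3=6.00; dissipated=3.200

Answer: 1.20 V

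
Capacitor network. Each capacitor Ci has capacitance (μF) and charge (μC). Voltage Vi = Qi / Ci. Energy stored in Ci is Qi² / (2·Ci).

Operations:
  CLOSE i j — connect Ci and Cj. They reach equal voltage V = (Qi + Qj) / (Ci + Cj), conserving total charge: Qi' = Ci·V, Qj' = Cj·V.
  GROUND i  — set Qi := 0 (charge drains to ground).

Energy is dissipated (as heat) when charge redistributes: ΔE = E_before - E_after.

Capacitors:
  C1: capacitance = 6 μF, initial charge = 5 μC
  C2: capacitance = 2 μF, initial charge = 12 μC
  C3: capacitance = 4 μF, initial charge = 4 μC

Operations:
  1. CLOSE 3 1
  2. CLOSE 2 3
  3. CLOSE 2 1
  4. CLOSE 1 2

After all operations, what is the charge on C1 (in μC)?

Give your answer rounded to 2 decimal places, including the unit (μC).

Answer: 7.95 μC

Derivation:
Initial: C1(6μF, Q=5μC, V=0.83V), C2(2μF, Q=12μC, V=6.00V), C3(4μF, Q=4μC, V=1.00V)
Op 1: CLOSE 3-1: Q_total=9.00, C_total=10.00, V=0.90; Q3=3.60, Q1=5.40; dissipated=0.033
Op 2: CLOSE 2-3: Q_total=15.60, C_total=6.00, V=2.60; Q2=5.20, Q3=10.40; dissipated=17.340
Op 3: CLOSE 2-1: Q_total=10.60, C_total=8.00, V=1.32; Q2=2.65, Q1=7.95; dissipated=2.167
Op 4: CLOSE 1-2: Q_total=10.60, C_total=8.00, V=1.32; Q1=7.95, Q2=2.65; dissipated=0.000
Final charges: Q1=7.95, Q2=2.65, Q3=10.40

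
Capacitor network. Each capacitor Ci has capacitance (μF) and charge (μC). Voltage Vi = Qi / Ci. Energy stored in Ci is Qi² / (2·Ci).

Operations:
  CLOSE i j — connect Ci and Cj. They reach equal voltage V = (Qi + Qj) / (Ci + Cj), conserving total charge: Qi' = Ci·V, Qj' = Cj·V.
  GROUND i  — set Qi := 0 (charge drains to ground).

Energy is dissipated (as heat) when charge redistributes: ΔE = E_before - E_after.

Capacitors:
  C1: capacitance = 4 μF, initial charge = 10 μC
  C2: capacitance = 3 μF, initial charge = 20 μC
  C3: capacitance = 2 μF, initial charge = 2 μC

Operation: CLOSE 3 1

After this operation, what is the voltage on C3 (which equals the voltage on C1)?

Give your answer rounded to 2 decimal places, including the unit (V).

Initial: C1(4μF, Q=10μC, V=2.50V), C2(3μF, Q=20μC, V=6.67V), C3(2μF, Q=2μC, V=1.00V)
Op 1: CLOSE 3-1: Q_total=12.00, C_total=6.00, V=2.00; Q3=4.00, Q1=8.00; dissipated=1.500

Answer: 2.00 V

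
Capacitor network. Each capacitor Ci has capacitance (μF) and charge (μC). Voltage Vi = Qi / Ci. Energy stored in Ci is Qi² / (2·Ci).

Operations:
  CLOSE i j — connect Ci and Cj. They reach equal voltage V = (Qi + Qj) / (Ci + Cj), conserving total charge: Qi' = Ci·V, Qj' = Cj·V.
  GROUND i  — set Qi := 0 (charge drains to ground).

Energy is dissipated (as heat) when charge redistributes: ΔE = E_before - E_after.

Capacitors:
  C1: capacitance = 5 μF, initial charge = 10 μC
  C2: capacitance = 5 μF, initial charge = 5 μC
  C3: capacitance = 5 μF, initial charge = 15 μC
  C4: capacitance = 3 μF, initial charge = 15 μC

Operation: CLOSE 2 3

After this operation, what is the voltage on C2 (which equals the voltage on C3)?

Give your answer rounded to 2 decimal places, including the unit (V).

Answer: 2.00 V

Derivation:
Initial: C1(5μF, Q=10μC, V=2.00V), C2(5μF, Q=5μC, V=1.00V), C3(5μF, Q=15μC, V=3.00V), C4(3μF, Q=15μC, V=5.00V)
Op 1: CLOSE 2-3: Q_total=20.00, C_total=10.00, V=2.00; Q2=10.00, Q3=10.00; dissipated=5.000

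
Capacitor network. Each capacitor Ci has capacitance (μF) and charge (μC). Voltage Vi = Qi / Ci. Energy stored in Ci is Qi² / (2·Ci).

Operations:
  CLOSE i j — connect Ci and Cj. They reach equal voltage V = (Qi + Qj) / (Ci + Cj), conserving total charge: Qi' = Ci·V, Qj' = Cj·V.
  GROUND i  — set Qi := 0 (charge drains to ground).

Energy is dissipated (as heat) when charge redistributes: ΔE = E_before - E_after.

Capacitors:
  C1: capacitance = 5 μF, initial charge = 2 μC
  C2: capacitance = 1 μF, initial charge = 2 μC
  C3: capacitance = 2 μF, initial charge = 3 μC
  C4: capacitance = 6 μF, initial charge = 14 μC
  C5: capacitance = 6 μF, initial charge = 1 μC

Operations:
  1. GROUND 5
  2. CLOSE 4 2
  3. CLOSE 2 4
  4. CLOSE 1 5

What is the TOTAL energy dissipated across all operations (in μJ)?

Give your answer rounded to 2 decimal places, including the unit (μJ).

Initial: C1(5μF, Q=2μC, V=0.40V), C2(1μF, Q=2μC, V=2.00V), C3(2μF, Q=3μC, V=1.50V), C4(6μF, Q=14μC, V=2.33V), C5(6μF, Q=1μC, V=0.17V)
Op 1: GROUND 5: Q5=0; energy lost=0.083
Op 2: CLOSE 4-2: Q_total=16.00, C_total=7.00, V=2.29; Q4=13.71, Q2=2.29; dissipated=0.048
Op 3: CLOSE 2-4: Q_total=16.00, C_total=7.00, V=2.29; Q2=2.29, Q4=13.71; dissipated=0.000
Op 4: CLOSE 1-5: Q_total=2.00, C_total=11.00, V=0.18; Q1=0.91, Q5=1.09; dissipated=0.218
Total dissipated: 0.349 μJ

Answer: 0.35 μJ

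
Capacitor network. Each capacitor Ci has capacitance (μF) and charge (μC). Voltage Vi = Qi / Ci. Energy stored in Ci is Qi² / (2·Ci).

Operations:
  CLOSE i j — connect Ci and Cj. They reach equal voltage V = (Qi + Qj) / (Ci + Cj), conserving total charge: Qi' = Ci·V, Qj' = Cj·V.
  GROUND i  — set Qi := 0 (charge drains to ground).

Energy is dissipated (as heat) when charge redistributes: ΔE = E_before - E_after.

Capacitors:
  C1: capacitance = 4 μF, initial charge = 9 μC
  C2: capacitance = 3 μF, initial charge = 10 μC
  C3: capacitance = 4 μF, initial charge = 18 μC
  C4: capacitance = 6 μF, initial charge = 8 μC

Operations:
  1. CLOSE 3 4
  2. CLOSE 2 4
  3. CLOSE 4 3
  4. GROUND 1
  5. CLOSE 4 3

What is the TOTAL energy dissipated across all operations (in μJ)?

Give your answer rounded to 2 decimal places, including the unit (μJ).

Answer: 22.77 μJ

Derivation:
Initial: C1(4μF, Q=9μC, V=2.25V), C2(3μF, Q=10μC, V=3.33V), C3(4μF, Q=18μC, V=4.50V), C4(6μF, Q=8μC, V=1.33V)
Op 1: CLOSE 3-4: Q_total=26.00, C_total=10.00, V=2.60; Q3=10.40, Q4=15.60; dissipated=12.033
Op 2: CLOSE 2-4: Q_total=25.60, C_total=9.00, V=2.84; Q2=8.53, Q4=17.07; dissipated=0.538
Op 3: CLOSE 4-3: Q_total=27.47, C_total=10.00, V=2.75; Q4=16.48, Q3=10.99; dissipated=0.072
Op 4: GROUND 1: Q1=0; energy lost=10.125
Op 5: CLOSE 4-3: Q_total=27.47, C_total=10.00, V=2.75; Q4=16.48, Q3=10.99; dissipated=0.000
Total dissipated: 22.768 μJ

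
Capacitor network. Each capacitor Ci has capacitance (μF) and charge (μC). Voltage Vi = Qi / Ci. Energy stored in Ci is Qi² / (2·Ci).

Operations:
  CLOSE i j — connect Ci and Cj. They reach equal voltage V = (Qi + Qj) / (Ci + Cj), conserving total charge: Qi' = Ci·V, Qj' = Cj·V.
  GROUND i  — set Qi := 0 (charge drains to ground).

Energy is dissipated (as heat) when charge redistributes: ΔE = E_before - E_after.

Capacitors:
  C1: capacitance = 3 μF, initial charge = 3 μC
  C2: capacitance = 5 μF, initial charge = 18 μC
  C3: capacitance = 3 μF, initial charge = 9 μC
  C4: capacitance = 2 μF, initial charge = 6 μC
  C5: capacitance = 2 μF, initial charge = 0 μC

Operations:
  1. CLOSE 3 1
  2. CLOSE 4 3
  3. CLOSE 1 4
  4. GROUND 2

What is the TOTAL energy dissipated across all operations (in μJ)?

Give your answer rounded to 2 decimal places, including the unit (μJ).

Answer: 36.10 μJ

Derivation:
Initial: C1(3μF, Q=3μC, V=1.00V), C2(5μF, Q=18μC, V=3.60V), C3(3μF, Q=9μC, V=3.00V), C4(2μF, Q=6μC, V=3.00V), C5(2μF, Q=0μC, V=0.00V)
Op 1: CLOSE 3-1: Q_total=12.00, C_total=6.00, V=2.00; Q3=6.00, Q1=6.00; dissipated=3.000
Op 2: CLOSE 4-3: Q_total=12.00, C_total=5.00, V=2.40; Q4=4.80, Q3=7.20; dissipated=0.600
Op 3: CLOSE 1-4: Q_total=10.80, C_total=5.00, V=2.16; Q1=6.48, Q4=4.32; dissipated=0.096
Op 4: GROUND 2: Q2=0; energy lost=32.400
Total dissipated: 36.096 μJ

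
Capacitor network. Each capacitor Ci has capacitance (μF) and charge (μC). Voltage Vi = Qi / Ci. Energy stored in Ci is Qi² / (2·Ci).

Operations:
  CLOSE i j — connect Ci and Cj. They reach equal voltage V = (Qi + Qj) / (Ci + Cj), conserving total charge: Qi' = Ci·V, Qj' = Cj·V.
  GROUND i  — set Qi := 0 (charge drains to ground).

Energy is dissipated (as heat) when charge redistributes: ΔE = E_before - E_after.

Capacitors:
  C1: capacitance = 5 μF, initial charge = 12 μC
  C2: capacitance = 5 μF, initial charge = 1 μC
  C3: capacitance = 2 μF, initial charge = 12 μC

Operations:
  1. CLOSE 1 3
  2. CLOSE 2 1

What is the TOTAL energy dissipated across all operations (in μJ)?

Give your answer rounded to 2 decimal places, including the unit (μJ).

Initial: C1(5μF, Q=12μC, V=2.40V), C2(5μF, Q=1μC, V=0.20V), C3(2μF, Q=12μC, V=6.00V)
Op 1: CLOSE 1-3: Q_total=24.00, C_total=7.00, V=3.43; Q1=17.14, Q3=6.86; dissipated=9.257
Op 2: CLOSE 2-1: Q_total=18.14, C_total=10.00, V=1.81; Q2=9.07, Q1=9.07; dissipated=13.030
Total dissipated: 22.287 μJ

Answer: 22.29 μJ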